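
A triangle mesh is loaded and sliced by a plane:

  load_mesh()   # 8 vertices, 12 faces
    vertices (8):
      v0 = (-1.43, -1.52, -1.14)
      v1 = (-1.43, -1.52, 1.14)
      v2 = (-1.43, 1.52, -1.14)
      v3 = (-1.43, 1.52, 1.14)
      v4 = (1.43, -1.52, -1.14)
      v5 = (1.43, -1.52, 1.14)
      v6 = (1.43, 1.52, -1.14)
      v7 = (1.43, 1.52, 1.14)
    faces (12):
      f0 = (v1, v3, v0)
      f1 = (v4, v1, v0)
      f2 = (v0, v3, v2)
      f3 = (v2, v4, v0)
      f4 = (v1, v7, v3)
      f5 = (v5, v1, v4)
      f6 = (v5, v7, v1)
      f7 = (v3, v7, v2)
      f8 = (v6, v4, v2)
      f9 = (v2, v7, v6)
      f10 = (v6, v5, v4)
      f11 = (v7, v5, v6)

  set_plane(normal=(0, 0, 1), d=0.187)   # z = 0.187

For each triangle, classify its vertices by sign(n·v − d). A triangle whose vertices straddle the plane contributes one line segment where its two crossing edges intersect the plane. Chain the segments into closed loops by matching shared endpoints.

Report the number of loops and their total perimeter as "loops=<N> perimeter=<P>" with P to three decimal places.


loops=1 perimeter=11.800

Straddling triangles (8 of 12):
  (v1,v3,v0) [++-] → (-1.43, 0.249333, 0.187)–(-1.43, -1.52, 0.187)  len=1.7693
  (v4,v1,v0) [-+-] → (-0.23457, -1.52, 0.187)–(-1.43, -1.52, 0.187)  len=1.1954
  (v0,v3,v2) [-+-] → (-1.43, 0.249333, 0.187)–(-1.43, 1.52, 0.187)  len=1.2707
  (v5,v1,v4) [++-] → (-0.23457, -1.52, 0.187)–(1.43, -1.52, 0.187)  len=1.6646
  (v3,v7,v2) [++-] → (0.23457, 1.52, 0.187)–(-1.43, 1.52, 0.187)  len=1.6646
  (v2,v7,v6) [-+-] → (0.23457, 1.52, 0.187)–(1.43, 1.52, 0.187)  len=1.1954
  (v6,v5,v4) [-+-] → (1.43, -0.249333, 0.187)–(1.43, -1.52, 0.187)  len=1.2707
  (v7,v5,v6) [++-] → (1.43, -0.249333, 0.187)–(1.43, 1.52, 0.187)  len=1.7693

Chained into 1 loop(s):
  loop 1: 8 segments, perimeter = 11.8000
Total perimeter = 11.800


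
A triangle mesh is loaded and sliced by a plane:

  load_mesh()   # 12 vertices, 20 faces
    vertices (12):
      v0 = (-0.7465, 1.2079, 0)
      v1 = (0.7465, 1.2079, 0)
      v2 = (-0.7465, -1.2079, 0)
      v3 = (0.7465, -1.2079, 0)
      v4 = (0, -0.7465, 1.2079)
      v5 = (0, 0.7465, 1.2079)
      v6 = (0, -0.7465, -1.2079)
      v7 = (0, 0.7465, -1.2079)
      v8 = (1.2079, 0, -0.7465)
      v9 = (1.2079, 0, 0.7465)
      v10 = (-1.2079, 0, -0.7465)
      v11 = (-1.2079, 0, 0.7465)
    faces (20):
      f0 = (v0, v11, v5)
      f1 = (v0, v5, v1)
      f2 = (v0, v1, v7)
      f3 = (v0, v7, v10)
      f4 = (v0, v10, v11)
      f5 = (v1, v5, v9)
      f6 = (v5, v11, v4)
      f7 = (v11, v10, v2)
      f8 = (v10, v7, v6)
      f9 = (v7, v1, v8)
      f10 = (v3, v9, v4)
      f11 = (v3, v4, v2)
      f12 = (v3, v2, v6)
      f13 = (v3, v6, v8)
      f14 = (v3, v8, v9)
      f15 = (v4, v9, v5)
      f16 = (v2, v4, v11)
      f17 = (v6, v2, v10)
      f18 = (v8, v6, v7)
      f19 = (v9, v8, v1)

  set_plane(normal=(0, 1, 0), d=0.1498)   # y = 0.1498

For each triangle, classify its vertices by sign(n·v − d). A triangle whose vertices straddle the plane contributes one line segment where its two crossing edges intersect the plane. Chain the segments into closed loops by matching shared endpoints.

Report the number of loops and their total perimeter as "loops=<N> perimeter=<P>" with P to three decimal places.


loops=1 perimeter=7.797

Straddling triangles (10 of 20):
  (v0,v11,v5) [+-+] → (-1.15068, 0.1498, 0.653921)–(-0.965511, 0.1498, 0.839089)  len=0.2619
  (v0,v7,v10) [++-] → (-0.965511, 0.1498, -0.839089)–(-1.15068, 0.1498, -0.653921)  len=0.2619
  (v0,v10,v11) [+--] → (-1.15068, 0.1498, -0.653921)–(-1.15068, 0.1498, 0.653921)  len=1.3078
  (v1,v5,v9) [++-] → (0.965511, 0.1498, 0.839089)–(1.15068, 0.1498, 0.653921)  len=0.2619
  (v5,v11,v4) [+--] → (-0.965511, 0.1498, 0.839089)–(0, 0.1498, 1.2079)  len=1.0336
  (v10,v7,v6) [-+-] → (-0.965511, 0.1498, -0.839089)–(0, 0.1498, -1.2079)  len=1.0336
  (v7,v1,v8) [++-] → (1.15068, 0.1498, -0.653921)–(0.965511, 0.1498, -0.839089)  len=0.2619
  (v4,v9,v5) [--+] → (0.965511, 0.1498, 0.839089)–(0, 0.1498, 1.2079)  len=1.0336
  (v8,v6,v7) [--+] → (0, 0.1498, -1.2079)–(0.965511, 0.1498, -0.839089)  len=1.0336
  (v9,v8,v1) [--+] → (1.15068, 0.1498, -0.653921)–(1.15068, 0.1498, 0.653921)  len=1.3078

Chained into 1 loop(s):
  loop 1: 10 segments, perimeter = 7.7974
Total perimeter = 7.797


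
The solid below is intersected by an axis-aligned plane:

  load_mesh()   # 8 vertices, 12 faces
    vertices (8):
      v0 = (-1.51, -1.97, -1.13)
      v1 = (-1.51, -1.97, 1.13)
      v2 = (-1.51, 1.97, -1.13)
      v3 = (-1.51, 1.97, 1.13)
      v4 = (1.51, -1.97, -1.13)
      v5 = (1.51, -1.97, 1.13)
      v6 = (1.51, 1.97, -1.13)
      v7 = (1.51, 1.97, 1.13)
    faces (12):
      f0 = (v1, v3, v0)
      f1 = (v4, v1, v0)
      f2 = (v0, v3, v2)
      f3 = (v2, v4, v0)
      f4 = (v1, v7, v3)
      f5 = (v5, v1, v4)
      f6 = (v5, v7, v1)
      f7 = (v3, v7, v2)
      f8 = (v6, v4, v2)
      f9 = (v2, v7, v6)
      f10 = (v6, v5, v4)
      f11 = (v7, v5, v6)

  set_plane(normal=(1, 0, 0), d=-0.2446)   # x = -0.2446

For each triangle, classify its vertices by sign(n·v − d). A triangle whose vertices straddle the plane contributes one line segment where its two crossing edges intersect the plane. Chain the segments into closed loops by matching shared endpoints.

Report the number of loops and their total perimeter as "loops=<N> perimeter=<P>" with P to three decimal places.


Straddling triangles (8 of 12):
  (v4,v1,v0) [+--] → (-0.2446, -1.97, 0.183045)–(-0.2446, -1.97, -1.13)  len=1.3130
  (v2,v4,v0) [-+-] → (-0.2446, 0.319114, -1.13)–(-0.2446, -1.97, -1.13)  len=2.2891
  (v1,v7,v3) [-+-] → (-0.2446, -0.319114, 1.13)–(-0.2446, 1.97, 1.13)  len=2.2891
  (v5,v1,v4) [+-+] → (-0.2446, -1.97, 1.13)–(-0.2446, -1.97, 0.183045)  len=0.9470
  (v5,v7,v1) [++-] → (-0.2446, -0.319114, 1.13)–(-0.2446, -1.97, 1.13)  len=1.6509
  (v3,v7,v2) [-+-] → (-0.2446, 1.97, 1.13)–(-0.2446, 1.97, -0.183045)  len=1.3130
  (v6,v4,v2) [++-] → (-0.2446, 0.319114, -1.13)–(-0.2446, 1.97, -1.13)  len=1.6509
  (v2,v7,v6) [-++] → (-0.2446, 1.97, -0.183045)–(-0.2446, 1.97, -1.13)  len=0.9470

Chained into 1 loop(s):
  loop 1: 8 segments, perimeter = 12.4000
Total perimeter = 12.400

loops=1 perimeter=12.400


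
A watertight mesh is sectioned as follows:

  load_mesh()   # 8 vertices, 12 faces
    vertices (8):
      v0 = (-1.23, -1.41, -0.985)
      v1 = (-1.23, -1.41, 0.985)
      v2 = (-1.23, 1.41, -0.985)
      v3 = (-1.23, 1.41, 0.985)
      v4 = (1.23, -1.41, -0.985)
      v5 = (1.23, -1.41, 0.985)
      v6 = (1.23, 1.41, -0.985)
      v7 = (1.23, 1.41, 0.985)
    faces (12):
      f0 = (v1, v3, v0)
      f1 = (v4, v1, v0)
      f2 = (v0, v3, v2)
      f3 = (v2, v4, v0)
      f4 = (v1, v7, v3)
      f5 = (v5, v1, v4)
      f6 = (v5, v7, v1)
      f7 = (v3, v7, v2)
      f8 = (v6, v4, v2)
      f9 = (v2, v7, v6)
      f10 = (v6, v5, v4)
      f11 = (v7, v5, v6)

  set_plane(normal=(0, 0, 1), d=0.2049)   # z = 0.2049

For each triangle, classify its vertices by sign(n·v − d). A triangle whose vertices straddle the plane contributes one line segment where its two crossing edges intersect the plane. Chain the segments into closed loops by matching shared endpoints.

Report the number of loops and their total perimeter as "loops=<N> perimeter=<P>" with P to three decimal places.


loops=1 perimeter=10.560

Straddling triangles (8 of 12):
  (v1,v3,v0) [++-] → (-1.23, 0.293309, 0.2049)–(-1.23, -1.41, 0.2049)  len=1.7033
  (v4,v1,v0) [-+-] → (-0.255865, -1.41, 0.2049)–(-1.23, -1.41, 0.2049)  len=0.9741
  (v0,v3,v2) [-+-] → (-1.23, 0.293309, 0.2049)–(-1.23, 1.41, 0.2049)  len=1.1167
  (v5,v1,v4) [++-] → (-0.255865, -1.41, 0.2049)–(1.23, -1.41, 0.2049)  len=1.4859
  (v3,v7,v2) [++-] → (0.255865, 1.41, 0.2049)–(-1.23, 1.41, 0.2049)  len=1.4859
  (v2,v7,v6) [-+-] → (0.255865, 1.41, 0.2049)–(1.23, 1.41, 0.2049)  len=0.9741
  (v6,v5,v4) [-+-] → (1.23, -0.293309, 0.2049)–(1.23, -1.41, 0.2049)  len=1.1167
  (v7,v5,v6) [++-] → (1.23, -0.293309, 0.2049)–(1.23, 1.41, 0.2049)  len=1.7033

Chained into 1 loop(s):
  loop 1: 8 segments, perimeter = 10.5600
Total perimeter = 10.560


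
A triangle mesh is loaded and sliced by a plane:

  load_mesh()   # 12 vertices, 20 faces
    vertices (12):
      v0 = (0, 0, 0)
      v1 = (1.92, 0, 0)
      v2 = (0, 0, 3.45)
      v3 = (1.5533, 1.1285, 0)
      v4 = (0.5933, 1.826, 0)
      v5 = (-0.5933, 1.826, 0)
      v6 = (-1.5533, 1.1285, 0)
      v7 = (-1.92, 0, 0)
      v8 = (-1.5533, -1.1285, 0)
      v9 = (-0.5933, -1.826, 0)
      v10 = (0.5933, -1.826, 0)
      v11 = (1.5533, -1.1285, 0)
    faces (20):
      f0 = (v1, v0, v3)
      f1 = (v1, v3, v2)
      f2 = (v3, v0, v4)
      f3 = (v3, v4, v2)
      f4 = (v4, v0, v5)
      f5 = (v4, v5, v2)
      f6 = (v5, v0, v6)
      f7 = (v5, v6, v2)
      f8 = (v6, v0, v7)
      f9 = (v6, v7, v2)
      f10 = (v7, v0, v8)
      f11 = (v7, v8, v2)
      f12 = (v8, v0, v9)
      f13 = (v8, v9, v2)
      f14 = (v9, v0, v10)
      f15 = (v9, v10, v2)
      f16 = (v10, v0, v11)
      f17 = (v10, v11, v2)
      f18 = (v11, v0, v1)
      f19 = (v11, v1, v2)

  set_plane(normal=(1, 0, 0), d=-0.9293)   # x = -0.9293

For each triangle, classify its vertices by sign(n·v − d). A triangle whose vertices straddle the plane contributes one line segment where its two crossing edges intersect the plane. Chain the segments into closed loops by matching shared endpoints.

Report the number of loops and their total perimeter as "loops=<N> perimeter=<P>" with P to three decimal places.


loops=1 perimeter=8.040

Straddling triangles (8 of 20):
  (v5,v0,v6) [++-] → (-0.9293, 0.675153, 0)–(-0.9293, 1.58188, 0)  len=0.9067
  (v5,v6,v2) [+-+] → (-0.9293, 1.58188, 0)–(-0.9293, 0.675153, 1.38595)  len=1.6562
  (v6,v0,v7) [-+-] → (-0.9293, 0.675153, 0)–(-0.9293, 0, 0)  len=0.6752
  (v6,v7,v2) [--+] → (-0.9293, 0, 1.78016)–(-0.9293, 0.675153, 1.38595)  len=0.7818
  (v7,v0,v8) [-+-] → (-0.9293, 0, 0)–(-0.9293, -0.675153, 0)  len=0.6752
  (v7,v8,v2) [--+] → (-0.9293, -0.675153, 1.38595)–(-0.9293, 0, 1.78016)  len=0.7818
  (v8,v0,v9) [-++] → (-0.9293, -0.675153, 0)–(-0.9293, -1.58188, 0)  len=0.9067
  (v8,v9,v2) [-++] → (-0.9293, -1.58188, 0)–(-0.9293, -0.675153, 1.38595)  len=1.6562

Chained into 1 loop(s):
  loop 1: 8 segments, perimeter = 8.0398
Total perimeter = 8.040


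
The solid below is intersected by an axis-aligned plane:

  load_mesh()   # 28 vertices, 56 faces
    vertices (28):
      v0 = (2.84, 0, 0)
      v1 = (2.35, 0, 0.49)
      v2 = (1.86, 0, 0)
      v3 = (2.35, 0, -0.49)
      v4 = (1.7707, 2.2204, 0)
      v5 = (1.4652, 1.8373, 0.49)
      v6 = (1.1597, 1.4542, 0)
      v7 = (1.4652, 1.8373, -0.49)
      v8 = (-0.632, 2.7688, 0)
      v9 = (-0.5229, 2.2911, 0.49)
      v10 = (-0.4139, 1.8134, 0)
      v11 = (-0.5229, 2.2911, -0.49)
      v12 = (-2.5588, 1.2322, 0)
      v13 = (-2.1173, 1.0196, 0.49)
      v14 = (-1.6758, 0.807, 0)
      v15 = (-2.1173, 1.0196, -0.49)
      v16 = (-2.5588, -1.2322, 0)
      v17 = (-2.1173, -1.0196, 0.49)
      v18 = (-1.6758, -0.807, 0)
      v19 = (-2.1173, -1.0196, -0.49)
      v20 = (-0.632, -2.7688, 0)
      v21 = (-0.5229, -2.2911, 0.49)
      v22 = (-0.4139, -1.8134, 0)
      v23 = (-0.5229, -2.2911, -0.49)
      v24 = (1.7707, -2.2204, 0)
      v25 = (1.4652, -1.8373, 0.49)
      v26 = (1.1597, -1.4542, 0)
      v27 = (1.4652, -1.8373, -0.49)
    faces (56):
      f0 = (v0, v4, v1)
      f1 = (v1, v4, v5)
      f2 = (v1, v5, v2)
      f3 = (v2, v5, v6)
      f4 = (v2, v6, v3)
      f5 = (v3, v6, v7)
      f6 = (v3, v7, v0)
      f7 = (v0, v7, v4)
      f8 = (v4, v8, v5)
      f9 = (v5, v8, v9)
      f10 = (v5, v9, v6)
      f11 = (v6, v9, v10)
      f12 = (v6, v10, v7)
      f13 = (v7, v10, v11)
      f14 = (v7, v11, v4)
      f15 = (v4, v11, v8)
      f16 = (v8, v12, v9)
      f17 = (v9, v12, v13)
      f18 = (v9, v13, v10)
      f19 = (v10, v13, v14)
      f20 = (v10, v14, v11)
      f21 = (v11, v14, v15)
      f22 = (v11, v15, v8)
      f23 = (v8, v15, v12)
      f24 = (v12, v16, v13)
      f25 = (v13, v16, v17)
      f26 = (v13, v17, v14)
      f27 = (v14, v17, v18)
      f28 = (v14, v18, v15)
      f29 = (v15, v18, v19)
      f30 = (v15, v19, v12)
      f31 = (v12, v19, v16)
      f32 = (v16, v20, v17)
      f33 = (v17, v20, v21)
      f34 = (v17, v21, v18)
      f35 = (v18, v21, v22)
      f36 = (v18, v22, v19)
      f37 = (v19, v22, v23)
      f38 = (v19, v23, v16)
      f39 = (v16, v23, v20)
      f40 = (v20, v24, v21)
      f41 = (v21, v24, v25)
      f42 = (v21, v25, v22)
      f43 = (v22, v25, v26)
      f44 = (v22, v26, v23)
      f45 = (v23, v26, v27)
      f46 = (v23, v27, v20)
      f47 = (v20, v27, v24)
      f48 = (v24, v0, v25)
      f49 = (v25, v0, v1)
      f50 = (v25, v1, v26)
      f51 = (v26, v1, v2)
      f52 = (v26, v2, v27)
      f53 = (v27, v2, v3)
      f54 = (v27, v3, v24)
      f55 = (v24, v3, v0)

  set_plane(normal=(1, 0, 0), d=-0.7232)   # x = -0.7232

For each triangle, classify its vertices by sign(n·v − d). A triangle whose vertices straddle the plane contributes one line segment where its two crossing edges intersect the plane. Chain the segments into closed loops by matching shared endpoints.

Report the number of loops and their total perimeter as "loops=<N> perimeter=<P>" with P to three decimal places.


Straddling triangles (16 of 56):
  (v8,v12,v9) [+-+] → (-0.7232, 2.69607, 0)–(-0.7232, 2.18692, 0.441792)  len=0.6741
  (v9,v12,v13) [+--] → (-0.7232, 2.18692, 0.441792)–(-0.7232, 2.13137, 0.49)  len=0.0736
  (v9,v13,v10) [+-+] → (-0.7232, 2.13137, 0.49)–(-0.7232, 1.66926, 0.0889732)  len=0.6118
  (v10,v13,v14) [+--] → (-0.7232, 1.66926, 0.0889732)–(-0.7232, 1.56672, 0)  len=0.1358
  (v10,v14,v11) [+-+] → (-0.7232, 1.56672, 0)–(-0.7232, 2.03326, -0.404869)  len=0.6177
  (v11,v14,v15) [+--] → (-0.7232, 2.03326, -0.404869)–(-0.7232, 2.13137, -0.49)  len=0.1299
  (v11,v15,v8) [+-+] → (-0.7232, 2.13137, -0.49)–(-0.7232, 2.6614, -0.0300869)  len=0.7017
  (v8,v15,v12) [+--] → (-0.7232, 2.6614, -0.0300869)–(-0.7232, 2.69607, 0)  len=0.0459
  (v16,v20,v17) [-+-] → (-0.7232, -2.69607, 0)–(-0.7232, -2.6614, 0.0300869)  len=0.0459
  (v17,v20,v21) [-++] → (-0.7232, -2.6614, 0.0300869)–(-0.7232, -2.13137, 0.49)  len=0.7017
  (v17,v21,v18) [-+-] → (-0.7232, -2.13137, 0.49)–(-0.7232, -2.03326, 0.404869)  len=0.1299
  (v18,v21,v22) [-++] → (-0.7232, -2.03326, 0.404869)–(-0.7232, -1.56672, 0)  len=0.6177
  (v18,v22,v19) [-+-] → (-0.7232, -1.56672, 0)–(-0.7232, -1.66926, -0.0889732)  len=0.1358
  (v19,v22,v23) [-++] → (-0.7232, -1.66926, -0.0889732)–(-0.7232, -2.13137, -0.49)  len=0.6118
  (v19,v23,v16) [-+-] → (-0.7232, -2.13137, -0.49)–(-0.7232, -2.18692, -0.441792)  len=0.0736
  (v16,v23,v20) [-++] → (-0.7232, -2.18692, -0.441792)–(-0.7232, -2.69607, 0)  len=0.6741

Chained into 2 loop(s):
  loop 1: 8 segments, perimeter = 2.9905
  loop 2: 8 segments, perimeter = 2.9905
Total perimeter = 5.981

loops=2 perimeter=5.981


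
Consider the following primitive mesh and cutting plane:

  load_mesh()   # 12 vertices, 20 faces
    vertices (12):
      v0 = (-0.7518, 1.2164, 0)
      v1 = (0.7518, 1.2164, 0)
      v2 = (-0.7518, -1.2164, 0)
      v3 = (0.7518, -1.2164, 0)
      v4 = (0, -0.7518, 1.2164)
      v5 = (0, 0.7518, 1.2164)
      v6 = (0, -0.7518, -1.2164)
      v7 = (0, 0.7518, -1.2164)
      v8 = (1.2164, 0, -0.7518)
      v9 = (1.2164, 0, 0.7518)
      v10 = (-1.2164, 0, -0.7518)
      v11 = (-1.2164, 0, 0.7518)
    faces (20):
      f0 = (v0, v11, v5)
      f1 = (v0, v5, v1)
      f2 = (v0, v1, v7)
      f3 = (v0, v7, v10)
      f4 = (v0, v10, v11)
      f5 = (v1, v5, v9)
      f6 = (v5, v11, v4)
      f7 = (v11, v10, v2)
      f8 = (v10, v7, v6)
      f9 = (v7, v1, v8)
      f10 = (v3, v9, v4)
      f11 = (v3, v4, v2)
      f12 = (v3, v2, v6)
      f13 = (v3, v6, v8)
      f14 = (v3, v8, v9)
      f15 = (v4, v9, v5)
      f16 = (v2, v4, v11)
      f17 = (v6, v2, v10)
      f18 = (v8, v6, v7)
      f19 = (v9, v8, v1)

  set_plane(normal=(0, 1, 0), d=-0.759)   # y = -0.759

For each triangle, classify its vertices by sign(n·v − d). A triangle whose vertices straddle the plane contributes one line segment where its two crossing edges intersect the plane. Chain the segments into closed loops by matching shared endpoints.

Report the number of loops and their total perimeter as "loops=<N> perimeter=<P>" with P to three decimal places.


loops=1 perimeter=6.353

Straddling triangles (8 of 20):
  (v11,v10,v2) [++-] → (-0.926502, -0.759, -0.282698)–(-0.926502, -0.759, 0.282698)  len=0.5654
  (v3,v9,v4) [-++] → (0.926502, -0.759, 0.282698)–(0.0116508, -0.759, 1.19755)  len=1.2938
  (v3,v4,v2) [-+-] → (0.0116508, -0.759, 1.19755)–(-0.0116508, -0.759, 1.19755)  len=0.0233
  (v3,v2,v6) [--+] → (-0.0116508, -0.759, -1.19755)–(0.0116508, -0.759, -1.19755)  len=0.0233
  (v3,v6,v8) [-++] → (0.0116508, -0.759, -1.19755)–(0.926502, -0.759, -0.282698)  len=1.2938
  (v3,v8,v9) [-++] → (0.926502, -0.759, -0.282698)–(0.926502, -0.759, 0.282698)  len=0.5654
  (v2,v4,v11) [-++] → (-0.0116508, -0.759, 1.19755)–(-0.926502, -0.759, 0.282698)  len=1.2938
  (v6,v2,v10) [+-+] → (-0.0116508, -0.759, -1.19755)–(-0.926502, -0.759, -0.282698)  len=1.2938

Chained into 1 loop(s):
  loop 1: 8 segments, perimeter = 6.3526
Total perimeter = 6.353


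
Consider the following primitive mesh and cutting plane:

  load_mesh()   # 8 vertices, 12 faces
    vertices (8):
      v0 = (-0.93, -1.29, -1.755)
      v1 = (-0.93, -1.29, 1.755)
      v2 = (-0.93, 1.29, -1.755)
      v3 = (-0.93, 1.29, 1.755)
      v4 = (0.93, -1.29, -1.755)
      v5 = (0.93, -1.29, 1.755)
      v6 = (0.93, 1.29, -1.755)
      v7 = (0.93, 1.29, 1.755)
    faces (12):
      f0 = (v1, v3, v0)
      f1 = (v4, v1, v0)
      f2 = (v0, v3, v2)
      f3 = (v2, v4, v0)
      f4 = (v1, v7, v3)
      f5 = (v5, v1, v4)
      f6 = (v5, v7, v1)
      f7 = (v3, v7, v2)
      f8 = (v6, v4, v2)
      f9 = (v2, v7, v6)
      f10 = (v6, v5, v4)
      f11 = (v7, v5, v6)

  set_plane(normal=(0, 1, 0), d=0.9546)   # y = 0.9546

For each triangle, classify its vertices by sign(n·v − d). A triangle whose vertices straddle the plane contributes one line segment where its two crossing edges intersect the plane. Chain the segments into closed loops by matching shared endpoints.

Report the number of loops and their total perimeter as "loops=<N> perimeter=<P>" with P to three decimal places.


loops=1 perimeter=10.740

Straddling triangles (8 of 12):
  (v1,v3,v0) [-+-] → (-0.93, 0.9546, 1.755)–(-0.93, 0.9546, 1.2987)  len=0.4563
  (v0,v3,v2) [-++] → (-0.93, 0.9546, 1.2987)–(-0.93, 0.9546, -1.755)  len=3.0537
  (v2,v4,v0) [+--] → (-0.6882, 0.9546, -1.755)–(-0.93, 0.9546, -1.755)  len=0.2418
  (v1,v7,v3) [-++] → (0.6882, 0.9546, 1.755)–(-0.93, 0.9546, 1.755)  len=1.6182
  (v5,v7,v1) [-+-] → (0.93, 0.9546, 1.755)–(0.6882, 0.9546, 1.755)  len=0.2418
  (v6,v4,v2) [+-+] → (0.93, 0.9546, -1.755)–(-0.6882, 0.9546, -1.755)  len=1.6182
  (v6,v5,v4) [+--] → (0.93, 0.9546, -1.2987)–(0.93, 0.9546, -1.755)  len=0.4563
  (v7,v5,v6) [+-+] → (0.93, 0.9546, 1.755)–(0.93, 0.9546, -1.2987)  len=3.0537

Chained into 1 loop(s):
  loop 1: 8 segments, perimeter = 10.7400
Total perimeter = 10.740


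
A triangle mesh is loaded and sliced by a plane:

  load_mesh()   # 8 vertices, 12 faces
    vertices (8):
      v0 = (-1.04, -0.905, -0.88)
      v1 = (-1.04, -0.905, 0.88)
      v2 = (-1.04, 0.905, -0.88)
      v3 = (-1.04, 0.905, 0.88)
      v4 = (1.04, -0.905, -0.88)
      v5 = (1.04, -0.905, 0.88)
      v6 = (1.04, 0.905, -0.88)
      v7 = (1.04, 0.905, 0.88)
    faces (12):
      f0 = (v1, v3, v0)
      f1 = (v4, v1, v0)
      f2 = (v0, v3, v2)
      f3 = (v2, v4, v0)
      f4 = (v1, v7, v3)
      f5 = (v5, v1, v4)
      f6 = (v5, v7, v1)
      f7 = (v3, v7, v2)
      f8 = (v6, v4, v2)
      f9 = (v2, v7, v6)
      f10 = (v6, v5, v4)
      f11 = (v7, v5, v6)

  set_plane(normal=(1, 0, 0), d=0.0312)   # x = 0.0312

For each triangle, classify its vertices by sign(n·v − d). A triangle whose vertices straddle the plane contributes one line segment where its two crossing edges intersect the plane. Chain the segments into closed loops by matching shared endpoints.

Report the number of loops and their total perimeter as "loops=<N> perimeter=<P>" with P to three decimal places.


Straddling triangles (8 of 12):
  (v4,v1,v0) [+--] → (0.0312, -0.905, -0.0264)–(0.0312, -0.905, -0.88)  len=0.8536
  (v2,v4,v0) [-+-] → (0.0312, -0.02715, -0.88)–(0.0312, -0.905, -0.88)  len=0.8779
  (v1,v7,v3) [-+-] → (0.0312, 0.02715, 0.88)–(0.0312, 0.905, 0.88)  len=0.8779
  (v5,v1,v4) [+-+] → (0.0312, -0.905, 0.88)–(0.0312, -0.905, -0.0264)  len=0.9064
  (v5,v7,v1) [++-] → (0.0312, 0.02715, 0.88)–(0.0312, -0.905, 0.88)  len=0.9321
  (v3,v7,v2) [-+-] → (0.0312, 0.905, 0.88)–(0.0312, 0.905, 0.0264)  len=0.8536
  (v6,v4,v2) [++-] → (0.0312, -0.02715, -0.88)–(0.0312, 0.905, -0.88)  len=0.9321
  (v2,v7,v6) [-++] → (0.0312, 0.905, 0.0264)–(0.0312, 0.905, -0.88)  len=0.9064

Chained into 1 loop(s):
  loop 1: 8 segments, perimeter = 7.1400
Total perimeter = 7.140

loops=1 perimeter=7.140


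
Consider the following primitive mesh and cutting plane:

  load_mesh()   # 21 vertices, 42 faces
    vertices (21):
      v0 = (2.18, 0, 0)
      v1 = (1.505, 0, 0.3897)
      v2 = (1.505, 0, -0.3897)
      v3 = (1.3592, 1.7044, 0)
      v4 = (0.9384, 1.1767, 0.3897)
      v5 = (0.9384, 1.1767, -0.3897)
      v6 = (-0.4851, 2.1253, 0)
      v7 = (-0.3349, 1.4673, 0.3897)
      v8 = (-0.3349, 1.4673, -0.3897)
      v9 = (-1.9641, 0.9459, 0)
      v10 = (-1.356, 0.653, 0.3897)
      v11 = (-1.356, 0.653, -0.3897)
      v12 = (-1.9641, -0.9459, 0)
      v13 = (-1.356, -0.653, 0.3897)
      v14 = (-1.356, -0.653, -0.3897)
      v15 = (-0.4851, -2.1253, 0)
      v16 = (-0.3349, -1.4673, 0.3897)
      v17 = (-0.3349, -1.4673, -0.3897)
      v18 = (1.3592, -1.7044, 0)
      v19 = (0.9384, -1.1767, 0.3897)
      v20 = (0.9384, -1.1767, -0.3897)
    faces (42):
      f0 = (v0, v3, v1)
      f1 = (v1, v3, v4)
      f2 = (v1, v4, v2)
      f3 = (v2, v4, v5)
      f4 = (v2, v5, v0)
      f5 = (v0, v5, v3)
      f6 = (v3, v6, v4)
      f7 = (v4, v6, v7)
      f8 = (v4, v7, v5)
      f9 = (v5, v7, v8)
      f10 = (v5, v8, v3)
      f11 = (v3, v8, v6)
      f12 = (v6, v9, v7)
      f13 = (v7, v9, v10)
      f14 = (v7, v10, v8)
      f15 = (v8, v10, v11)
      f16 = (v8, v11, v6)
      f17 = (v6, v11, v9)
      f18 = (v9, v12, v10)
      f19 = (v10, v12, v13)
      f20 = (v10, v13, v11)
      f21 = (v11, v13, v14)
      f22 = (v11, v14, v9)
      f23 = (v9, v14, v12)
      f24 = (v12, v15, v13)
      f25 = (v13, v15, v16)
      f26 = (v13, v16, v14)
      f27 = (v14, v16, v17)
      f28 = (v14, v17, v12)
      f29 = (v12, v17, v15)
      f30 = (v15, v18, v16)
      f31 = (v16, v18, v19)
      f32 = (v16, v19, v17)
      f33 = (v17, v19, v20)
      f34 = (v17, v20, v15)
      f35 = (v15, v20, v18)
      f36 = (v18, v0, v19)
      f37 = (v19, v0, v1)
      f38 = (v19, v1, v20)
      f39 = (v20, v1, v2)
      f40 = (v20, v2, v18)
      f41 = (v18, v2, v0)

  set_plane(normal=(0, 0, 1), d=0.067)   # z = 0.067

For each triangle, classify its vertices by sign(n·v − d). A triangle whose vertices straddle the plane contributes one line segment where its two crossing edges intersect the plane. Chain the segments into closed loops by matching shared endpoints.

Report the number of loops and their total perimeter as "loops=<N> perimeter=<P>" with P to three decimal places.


loops=2 perimeter=21.679

Straddling triangles (28 of 42):
  (v0,v3,v1) [--+] → (1.38427, 1.41137, 0.067)–(2.06395, 0, 0.067)  len=1.5665
  (v1,v3,v4) [+-+] → (1.38427, 1.41137, 0.067)–(1.28685, 1.61367, 0.067)  len=0.2245
  (v1,v4,v2) [++-] → (1.17299, 0.689503, 0.067)–(1.505, 0, 0.067)  len=0.7653
  (v2,v4,v5) [-+-] → (1.17299, 0.689503, 0.067)–(0.9384, 1.1767, 0.067)  len=0.5407
  (v3,v6,v4) [--+] → (-0.240362, 1.96221, 0.067)–(1.28685, 1.61367, 0.067)  len=1.5665
  (v4,v6,v7) [+-+] → (-0.240362, 1.96221, 0.067)–(-0.459277, 2.01217, 0.067)  len=0.2245
  (v4,v7,v5) [++-] → (0.192293, 1.34698, 0.067)–(0.9384, 1.1767, 0.067)  len=0.7653
  (v5,v7,v8) [-+-] → (0.192293, 1.34698, 0.067)–(-0.3349, 1.4673, 0.067)  len=0.5407
  (v6,v9,v7) [--+] → (-1.684, 1.03554, 0.067)–(-0.459277, 2.01217, 0.067)  len=1.5664
  (v7,v9,v10) [+-+] → (-1.684, 1.03554, 0.067)–(-1.85955, 0.895543, 0.067)  len=0.2245
  (v7,v10,v8) [++-] → (-0.933227, 0.99015, 0.067)–(-0.3349, 1.4673, 0.067)  len=0.7653
  (v8,v10,v11) [-+-] → (-0.933227, 0.99015, 0.067)–(-1.356, 0.653, 0.067)  len=0.5407
  (v9,v12,v10) [--+] → (-1.85955, -0.671006, 0.067)–(-1.85955, 0.895543, 0.067)  len=1.5665
  (v10,v12,v13) [+-+] → (-1.85955, -0.671006, 0.067)–(-1.85955, -0.895543, 0.067)  len=0.2245
  (v10,v13,v11) [++-] → (-1.356, -0.112268, 0.067)–(-1.356, 0.653, 0.067)  len=0.7653
  (v11,v13,v14) [-+-] → (-1.356, -0.112268, 0.067)–(-1.356, -0.653, 0.067)  len=0.5407
  (v12,v15,v13) [--+] → (-0.634831, -1.87217, 0.067)–(-1.85955, -0.895543, 0.067)  len=1.5664
  (v13,v15,v16) [+-+] → (-0.634831, -1.87217, 0.067)–(-0.459277, -2.01217, 0.067)  len=0.2245
  (v13,v16,v14) [++-] → (-0.757673, -1.13015, 0.067)–(-1.356, -0.653, 0.067)  len=0.7653
  (v14,v16,v17) [-+-] → (-0.757673, -1.13015, 0.067)–(-0.3349, -1.4673, 0.067)  len=0.5407
  (v15,v18,v16) [--+] → (1.06794, -1.66364, 0.067)–(-0.459277, -2.01217, 0.067)  len=1.5665
  (v16,v18,v19) [+-+] → (1.06794, -1.66364, 0.067)–(1.28685, -1.61367, 0.067)  len=0.2245
  (v16,v19,v17) [++-] → (0.411207, -1.29702, 0.067)–(-0.3349, -1.4673, 0.067)  len=0.7653
  (v17,v19,v20) [-+-] → (0.411207, -1.29702, 0.067)–(0.9384, -1.1767, 0.067)  len=0.5407
  (v18,v0,v19) [--+] → (1.96654, -0.202307, 0.067)–(1.28685, -1.61367, 0.067)  len=1.5665
  (v19,v0,v1) [+-+] → (1.96654, -0.202307, 0.067)–(2.06395, 0, 0.067)  len=0.2245
  (v19,v1,v20) [++-] → (1.27041, -0.487197, 0.067)–(0.9384, -1.1767, 0.067)  len=0.7653
  (v20,v1,v2) [-+-] → (1.27041, -0.487197, 0.067)–(1.505, 0, 0.067)  len=0.5407

Chained into 2 loop(s):
  loop 1: 14 segments, perimeter = 12.5372
  loop 2: 14 segments, perimeter = 9.1422
Total perimeter = 21.679


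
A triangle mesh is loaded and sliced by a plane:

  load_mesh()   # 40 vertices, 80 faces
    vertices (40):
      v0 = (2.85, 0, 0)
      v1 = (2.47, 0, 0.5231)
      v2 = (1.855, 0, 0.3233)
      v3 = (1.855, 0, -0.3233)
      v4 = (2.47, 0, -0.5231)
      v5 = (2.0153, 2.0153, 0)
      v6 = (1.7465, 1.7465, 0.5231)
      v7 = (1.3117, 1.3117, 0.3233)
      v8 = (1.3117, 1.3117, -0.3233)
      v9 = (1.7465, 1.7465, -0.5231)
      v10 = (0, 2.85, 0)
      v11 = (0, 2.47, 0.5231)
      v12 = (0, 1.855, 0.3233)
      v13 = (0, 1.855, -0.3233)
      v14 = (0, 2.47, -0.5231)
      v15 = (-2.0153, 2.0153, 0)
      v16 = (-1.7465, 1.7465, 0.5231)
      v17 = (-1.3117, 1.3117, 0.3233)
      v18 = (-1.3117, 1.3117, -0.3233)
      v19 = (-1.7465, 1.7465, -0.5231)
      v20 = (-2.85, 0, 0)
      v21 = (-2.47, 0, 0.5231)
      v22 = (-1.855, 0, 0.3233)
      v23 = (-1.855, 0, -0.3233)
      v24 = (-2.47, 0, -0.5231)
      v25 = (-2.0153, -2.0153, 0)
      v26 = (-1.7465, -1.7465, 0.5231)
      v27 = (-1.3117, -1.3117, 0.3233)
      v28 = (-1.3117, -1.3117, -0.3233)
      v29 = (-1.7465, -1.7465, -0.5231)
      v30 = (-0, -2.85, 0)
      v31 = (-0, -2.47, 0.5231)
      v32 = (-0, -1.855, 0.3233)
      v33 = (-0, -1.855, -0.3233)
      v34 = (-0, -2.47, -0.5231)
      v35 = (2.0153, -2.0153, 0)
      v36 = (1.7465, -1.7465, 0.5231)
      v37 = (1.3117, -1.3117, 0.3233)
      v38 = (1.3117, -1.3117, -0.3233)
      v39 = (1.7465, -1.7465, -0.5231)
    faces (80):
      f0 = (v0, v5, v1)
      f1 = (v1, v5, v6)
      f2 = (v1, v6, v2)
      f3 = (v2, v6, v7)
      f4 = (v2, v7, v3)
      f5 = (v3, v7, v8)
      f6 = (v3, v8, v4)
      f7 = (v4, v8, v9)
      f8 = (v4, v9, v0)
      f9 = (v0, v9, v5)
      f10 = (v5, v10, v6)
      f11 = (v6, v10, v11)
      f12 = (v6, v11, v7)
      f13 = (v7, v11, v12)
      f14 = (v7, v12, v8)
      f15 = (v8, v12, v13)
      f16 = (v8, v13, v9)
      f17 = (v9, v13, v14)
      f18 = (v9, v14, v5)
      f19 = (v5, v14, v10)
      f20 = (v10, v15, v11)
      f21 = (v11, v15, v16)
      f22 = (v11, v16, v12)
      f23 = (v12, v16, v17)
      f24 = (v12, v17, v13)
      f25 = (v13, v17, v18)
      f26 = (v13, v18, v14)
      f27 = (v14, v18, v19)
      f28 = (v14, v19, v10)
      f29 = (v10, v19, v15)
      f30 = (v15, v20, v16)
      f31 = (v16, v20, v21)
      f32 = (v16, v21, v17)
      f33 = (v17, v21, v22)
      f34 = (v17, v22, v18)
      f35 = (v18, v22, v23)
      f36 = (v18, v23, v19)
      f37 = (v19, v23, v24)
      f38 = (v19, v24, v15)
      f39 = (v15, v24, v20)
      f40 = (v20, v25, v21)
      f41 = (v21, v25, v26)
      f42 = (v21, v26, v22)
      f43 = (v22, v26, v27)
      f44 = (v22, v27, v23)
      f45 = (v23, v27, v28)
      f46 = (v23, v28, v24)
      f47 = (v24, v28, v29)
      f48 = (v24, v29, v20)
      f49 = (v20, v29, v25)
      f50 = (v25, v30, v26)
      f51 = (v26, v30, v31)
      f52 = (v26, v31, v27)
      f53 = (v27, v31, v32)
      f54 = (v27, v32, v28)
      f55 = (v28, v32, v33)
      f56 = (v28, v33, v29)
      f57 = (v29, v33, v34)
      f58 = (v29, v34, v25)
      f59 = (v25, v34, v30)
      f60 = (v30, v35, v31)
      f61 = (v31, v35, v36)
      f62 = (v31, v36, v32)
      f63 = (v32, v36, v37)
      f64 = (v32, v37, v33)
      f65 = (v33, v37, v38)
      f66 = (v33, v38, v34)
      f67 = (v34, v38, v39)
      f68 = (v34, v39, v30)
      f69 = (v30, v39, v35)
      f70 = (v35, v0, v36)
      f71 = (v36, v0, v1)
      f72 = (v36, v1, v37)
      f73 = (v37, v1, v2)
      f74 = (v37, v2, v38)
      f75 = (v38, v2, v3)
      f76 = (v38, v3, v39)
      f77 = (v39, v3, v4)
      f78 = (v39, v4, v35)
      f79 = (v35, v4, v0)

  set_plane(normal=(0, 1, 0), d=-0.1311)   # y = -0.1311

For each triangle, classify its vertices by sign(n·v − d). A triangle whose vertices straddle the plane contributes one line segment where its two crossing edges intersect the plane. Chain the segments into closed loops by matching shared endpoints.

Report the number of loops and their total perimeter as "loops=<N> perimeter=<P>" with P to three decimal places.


Straddling triangles (20 of 80):
  (v20,v25,v21) [+-+] → (-2.7957, -0.1311, 0)–(-2.44042, -0.1311, 0.489071)  len=0.6045
  (v21,v25,v26) [+--] → (-2.44042, -0.1311, 0.489071)–(-2.41569, -0.1311, 0.5231)  len=0.0421
  (v21,v26,v22) [+-+] → (-2.41569, -0.1311, 0.5231)–(-1.84686, -0.1311, 0.338298)  len=0.5981
  (v22,v26,v27) [+--] → (-1.84686, -0.1311, 0.338298)–(-1.8007, -0.1311, 0.3233)  len=0.0485
  (v22,v27,v23) [+-+] → (-1.8007, -0.1311, 0.3233)–(-1.8007, -0.1311, -0.258675)  len=0.5820
  (v23,v27,v28) [+--] → (-1.8007, -0.1311, -0.258675)–(-1.8007, -0.1311, -0.3233)  len=0.0646
  (v23,v28,v24) [+-+] → (-1.8007, -0.1311, -0.3233)–(-2.35423, -0.1311, -0.503131)  len=0.5820
  (v24,v28,v29) [+--] → (-2.35423, -0.1311, -0.503131)–(-2.41569, -0.1311, -0.5231)  len=0.0646
  (v24,v29,v20) [+-+] → (-2.41569, -0.1311, -0.5231)–(-2.76717, -0.1311, -0.0392662)  len=0.5980
  (v20,v29,v25) [+--] → (-2.76717, -0.1311, -0.0392662)–(-2.7957, -0.1311, 0)  len=0.0485
  (v35,v0,v36) [-+-] → (2.7957, -0.1311, 0)–(2.76717, -0.1311, 0.0392662)  len=0.0485
  (v36,v0,v1) [-++] → (2.76717, -0.1311, 0.0392662)–(2.41569, -0.1311, 0.5231)  len=0.5980
  (v36,v1,v37) [-+-] → (2.41569, -0.1311, 0.5231)–(2.35423, -0.1311, 0.503131)  len=0.0646
  (v37,v1,v2) [-++] → (2.35423, -0.1311, 0.503131)–(1.8007, -0.1311, 0.3233)  len=0.5820
  (v37,v2,v38) [-+-] → (1.8007, -0.1311, 0.3233)–(1.8007, -0.1311, 0.258675)  len=0.0646
  (v38,v2,v3) [-++] → (1.8007, -0.1311, 0.258675)–(1.8007, -0.1311, -0.3233)  len=0.5820
  (v38,v3,v39) [-+-] → (1.8007, -0.1311, -0.3233)–(1.84686, -0.1311, -0.338298)  len=0.0485
  (v39,v3,v4) [-++] → (1.84686, -0.1311, -0.338298)–(2.41569, -0.1311, -0.5231)  len=0.5981
  (v39,v4,v35) [-+-] → (2.41569, -0.1311, -0.5231)–(2.44042, -0.1311, -0.489071)  len=0.0421
  (v35,v4,v0) [-++] → (2.44042, -0.1311, -0.489071)–(2.7957, -0.1311, 0)  len=0.6045

Chained into 2 loop(s):
  loop 1: 10 segments, perimeter = 3.2330
  loop 2: 10 segments, perimeter = 3.2330
Total perimeter = 6.466

loops=2 perimeter=6.466


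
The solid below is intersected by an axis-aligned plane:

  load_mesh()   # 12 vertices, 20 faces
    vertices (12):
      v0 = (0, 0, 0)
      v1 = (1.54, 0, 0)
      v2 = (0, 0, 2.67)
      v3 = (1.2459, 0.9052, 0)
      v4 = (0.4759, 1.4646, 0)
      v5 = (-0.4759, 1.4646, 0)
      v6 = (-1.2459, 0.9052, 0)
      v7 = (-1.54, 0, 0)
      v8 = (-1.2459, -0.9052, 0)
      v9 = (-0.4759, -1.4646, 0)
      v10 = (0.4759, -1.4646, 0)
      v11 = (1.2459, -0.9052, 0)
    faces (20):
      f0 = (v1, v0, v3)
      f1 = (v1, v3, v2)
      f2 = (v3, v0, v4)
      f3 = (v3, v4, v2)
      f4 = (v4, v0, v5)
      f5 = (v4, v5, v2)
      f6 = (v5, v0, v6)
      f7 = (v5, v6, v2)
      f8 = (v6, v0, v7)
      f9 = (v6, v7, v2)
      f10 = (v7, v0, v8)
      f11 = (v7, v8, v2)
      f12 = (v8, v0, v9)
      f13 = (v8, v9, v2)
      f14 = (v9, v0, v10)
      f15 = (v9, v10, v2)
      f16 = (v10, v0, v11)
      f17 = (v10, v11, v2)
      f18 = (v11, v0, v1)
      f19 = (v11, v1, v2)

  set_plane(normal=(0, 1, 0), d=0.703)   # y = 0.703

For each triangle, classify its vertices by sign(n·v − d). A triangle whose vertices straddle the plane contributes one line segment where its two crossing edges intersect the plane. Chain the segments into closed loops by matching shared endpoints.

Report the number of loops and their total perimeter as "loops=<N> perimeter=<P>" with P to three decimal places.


Straddling triangles (10 of 20):
  (v1,v0,v3) [--+] → (0.967596, 0.703, 0)–(1.31159, 0.703, 0)  len=0.3440
  (v1,v3,v2) [-+-] → (1.31159, 0.703, 0)–(0.967596, 0.703, 0.596414)  len=0.6885
  (v3,v0,v4) [+-+] → (0.967596, 0.703, 0)–(0.228429, 0.703, 0)  len=0.7392
  (v3,v4,v2) [++-] → (0.228429, 0.703, 1.38841)–(0.967596, 0.703, 0.596414)  len=1.0833
  (v4,v0,v5) [+-+] → (0.228429, 0.703, 0)–(-0.228429, 0.703, 0)  len=0.4569
  (v4,v5,v2) [++-] → (-0.228429, 0.703, 1.38841)–(0.228429, 0.703, 1.38841)  len=0.4569
  (v5,v0,v6) [+-+] → (-0.228429, 0.703, 0)–(-0.967596, 0.703, 0)  len=0.7392
  (v5,v6,v2) [++-] → (-0.967596, 0.703, 0.596414)–(-0.228429, 0.703, 1.38841)  len=1.0833
  (v6,v0,v7) [+--] → (-0.967596, 0.703, 0)–(-1.31159, 0.703, 0)  len=0.3440
  (v6,v7,v2) [+--] → (-1.31159, 0.703, 0)–(-0.967596, 0.703, 0.596414)  len=0.6885

Chained into 1 loop(s):
  loop 1: 10 segments, perimeter = 6.6238
Total perimeter = 6.624

loops=1 perimeter=6.624


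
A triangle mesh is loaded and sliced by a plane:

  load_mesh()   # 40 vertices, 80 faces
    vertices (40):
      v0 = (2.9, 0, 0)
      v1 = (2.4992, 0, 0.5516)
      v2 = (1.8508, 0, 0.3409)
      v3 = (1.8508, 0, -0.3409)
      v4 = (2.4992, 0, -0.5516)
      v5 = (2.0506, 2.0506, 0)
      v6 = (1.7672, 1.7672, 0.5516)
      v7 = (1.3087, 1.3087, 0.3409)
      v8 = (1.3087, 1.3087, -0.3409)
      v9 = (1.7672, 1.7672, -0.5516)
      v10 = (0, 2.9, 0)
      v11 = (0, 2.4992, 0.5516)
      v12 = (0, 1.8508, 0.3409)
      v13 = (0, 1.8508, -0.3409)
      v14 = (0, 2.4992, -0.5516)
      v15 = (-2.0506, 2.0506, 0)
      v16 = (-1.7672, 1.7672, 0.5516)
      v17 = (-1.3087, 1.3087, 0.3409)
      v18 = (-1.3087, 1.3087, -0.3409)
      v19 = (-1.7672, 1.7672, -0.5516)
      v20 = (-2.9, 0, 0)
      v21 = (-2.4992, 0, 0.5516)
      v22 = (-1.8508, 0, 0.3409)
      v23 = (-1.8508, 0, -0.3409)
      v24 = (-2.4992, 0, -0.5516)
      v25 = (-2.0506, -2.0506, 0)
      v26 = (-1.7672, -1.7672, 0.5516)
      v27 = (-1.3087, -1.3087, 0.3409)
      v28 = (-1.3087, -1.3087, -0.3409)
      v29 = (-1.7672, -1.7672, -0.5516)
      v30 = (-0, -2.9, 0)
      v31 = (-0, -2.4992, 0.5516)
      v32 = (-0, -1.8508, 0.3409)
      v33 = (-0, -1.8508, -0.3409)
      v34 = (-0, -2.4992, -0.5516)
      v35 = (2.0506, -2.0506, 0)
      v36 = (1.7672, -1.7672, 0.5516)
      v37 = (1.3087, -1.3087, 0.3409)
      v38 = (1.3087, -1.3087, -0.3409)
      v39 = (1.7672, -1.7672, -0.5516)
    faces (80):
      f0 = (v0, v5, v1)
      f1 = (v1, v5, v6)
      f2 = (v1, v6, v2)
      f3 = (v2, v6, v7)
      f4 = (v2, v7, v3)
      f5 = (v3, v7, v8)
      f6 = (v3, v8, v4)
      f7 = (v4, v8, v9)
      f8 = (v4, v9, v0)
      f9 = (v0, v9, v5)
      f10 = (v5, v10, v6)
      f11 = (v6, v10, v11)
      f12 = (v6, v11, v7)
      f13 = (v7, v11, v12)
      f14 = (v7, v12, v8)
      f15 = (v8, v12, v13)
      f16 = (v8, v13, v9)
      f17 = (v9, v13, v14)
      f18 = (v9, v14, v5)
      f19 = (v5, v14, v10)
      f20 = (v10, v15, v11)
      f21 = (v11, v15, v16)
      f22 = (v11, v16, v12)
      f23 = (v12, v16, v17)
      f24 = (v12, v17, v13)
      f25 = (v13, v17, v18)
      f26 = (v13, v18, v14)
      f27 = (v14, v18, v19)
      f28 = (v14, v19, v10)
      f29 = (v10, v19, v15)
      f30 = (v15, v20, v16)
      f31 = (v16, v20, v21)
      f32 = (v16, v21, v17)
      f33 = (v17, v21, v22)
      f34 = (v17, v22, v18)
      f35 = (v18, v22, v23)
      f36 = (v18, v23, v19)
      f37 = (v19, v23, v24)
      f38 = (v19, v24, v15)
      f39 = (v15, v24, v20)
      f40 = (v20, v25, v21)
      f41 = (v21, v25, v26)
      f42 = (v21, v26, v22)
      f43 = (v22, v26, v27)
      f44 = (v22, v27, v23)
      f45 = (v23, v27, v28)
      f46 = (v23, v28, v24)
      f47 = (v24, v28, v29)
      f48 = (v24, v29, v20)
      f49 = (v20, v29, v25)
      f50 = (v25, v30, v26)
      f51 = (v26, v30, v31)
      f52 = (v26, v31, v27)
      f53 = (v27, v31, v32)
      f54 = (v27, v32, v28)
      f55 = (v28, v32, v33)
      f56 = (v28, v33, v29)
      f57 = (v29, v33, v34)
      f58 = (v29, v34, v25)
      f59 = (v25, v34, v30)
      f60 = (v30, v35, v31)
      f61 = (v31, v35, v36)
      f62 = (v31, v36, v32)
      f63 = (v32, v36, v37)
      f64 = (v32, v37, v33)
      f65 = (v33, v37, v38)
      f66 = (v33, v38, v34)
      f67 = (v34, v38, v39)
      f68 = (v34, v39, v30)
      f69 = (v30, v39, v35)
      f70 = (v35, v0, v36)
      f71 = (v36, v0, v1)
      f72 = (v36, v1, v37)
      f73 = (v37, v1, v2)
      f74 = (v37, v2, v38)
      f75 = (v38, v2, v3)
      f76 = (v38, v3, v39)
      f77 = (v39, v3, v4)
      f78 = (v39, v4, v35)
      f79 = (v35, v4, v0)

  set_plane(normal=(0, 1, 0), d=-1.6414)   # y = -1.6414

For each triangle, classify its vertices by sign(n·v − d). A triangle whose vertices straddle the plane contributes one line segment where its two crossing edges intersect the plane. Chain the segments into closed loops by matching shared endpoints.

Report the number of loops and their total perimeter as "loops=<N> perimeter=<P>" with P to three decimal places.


loops=2 perimeter=9.424

Straddling triangles (24 of 80):
  (v20,v25,v21) [+-+] → (-2.2201, -1.6414, 0)–(-2.14012, -1.6414, 0.110073)  len=0.1361
  (v21,v25,v26) [+--] → (-2.14012, -1.6414, 0.110073)–(-1.81931, -1.6414, 0.5516)  len=0.5458
  (v21,v26,v22) [+-+] → (-1.81931, -1.6414, 0.5516)–(-1.77315, -1.6414, 0.536601)  len=0.0485
  (v22,v26,v27) [+-+] → (-1.77315, -1.6414, 0.536601)–(-1.6414, -1.6414, 0.49379)  len=0.1385
  (v24,v28,v29) [++-] → (-1.6414, -1.6414, -0.49379)–(-1.81931, -1.6414, -0.5516)  len=0.1871
  (v24,v29,v20) [+-+] → (-1.81931, -1.6414, -0.5516)–(-1.84784, -1.6414, -0.512334)  len=0.0485
  (v20,v29,v25) [+--] → (-1.84784, -1.6414, -0.512334)–(-2.2201, -1.6414, 0)  len=0.6333
  (v26,v31,v27) [--+] → (-0.942968, -1.6414, 0.399783)–(-1.6414, -1.6414, 0.49379)  len=0.7047
  (v27,v31,v32) [+--] → (-0.942968, -1.6414, 0.399783)–(-0.505519, -1.6414, 0.3409)  len=0.4414
  (v27,v32,v28) [+-+] → (-0.505519, -1.6414, 0.3409)–(-0.505519, -1.6414, 0.0775373)  len=0.2634
  (v28,v32,v33) [+--] → (-0.505519, -1.6414, 0.0775373)–(-0.505519, -1.6414, -0.3409)  len=0.4184
  (v28,v33,v29) [+--] → (-0.505519, -1.6414, -0.3409)–(-1.6414, -1.6414, -0.49379)  len=1.1461
  (v32,v36,v37) [--+] → (1.6414, -1.6414, 0.49379)–(0.505519, -1.6414, 0.3409)  len=1.1461
  (v32,v37,v33) [-+-] → (0.505519, -1.6414, 0.3409)–(0.505519, -1.6414, -0.0775373)  len=0.4184
  (v33,v37,v38) [-++] → (0.505519, -1.6414, -0.0775373)–(0.505519, -1.6414, -0.3409)  len=0.2634
  (v33,v38,v34) [-+-] → (0.505519, -1.6414, -0.3409)–(0.942968, -1.6414, -0.399783)  len=0.4414
  (v34,v38,v39) [-+-] → (0.942968, -1.6414, -0.399783)–(1.6414, -1.6414, -0.49379)  len=0.7047
  (v35,v0,v36) [-+-] → (2.2201, -1.6414, 0)–(1.84784, -1.6414, 0.512334)  len=0.6333
  (v36,v0,v1) [-++] → (1.84784, -1.6414, 0.512334)–(1.81931, -1.6414, 0.5516)  len=0.0485
  (v36,v1,v37) [-++] → (1.81931, -1.6414, 0.5516)–(1.6414, -1.6414, 0.49379)  len=0.1871
  (v38,v3,v39) [++-] → (1.77315, -1.6414, -0.536601)–(1.6414, -1.6414, -0.49379)  len=0.1385
  (v39,v3,v4) [-++] → (1.77315, -1.6414, -0.536601)–(1.81931, -1.6414, -0.5516)  len=0.0485
  (v39,v4,v35) [-+-] → (1.81931, -1.6414, -0.5516)–(2.14012, -1.6414, -0.110073)  len=0.5458
  (v35,v4,v0) [-++] → (2.14012, -1.6414, -0.110073)–(2.2201, -1.6414, 0)  len=0.1361

Chained into 2 loop(s):
  loop 1: 12 segments, perimeter = 4.7118
  loop 2: 12 segments, perimeter = 4.7118
Total perimeter = 9.424
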